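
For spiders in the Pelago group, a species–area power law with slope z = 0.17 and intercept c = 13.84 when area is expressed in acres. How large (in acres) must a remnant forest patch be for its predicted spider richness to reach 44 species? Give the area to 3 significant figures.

44 = 13.84 × A^0.17  ⇒  A^0.17 = 44/13.84 = 3.179
ln A = ln(3.179) / 0.17 = 1.1566 / 0.17 = 6.8037
A = e^6.8037 ≈ 901.2 acres

901 acres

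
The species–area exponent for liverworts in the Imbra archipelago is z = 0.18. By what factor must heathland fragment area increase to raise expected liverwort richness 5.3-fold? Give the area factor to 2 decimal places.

10562.21

(A₂/A₁)^0.18 = 5.3, so A₂/A₁ = 5.3^(1/0.18) = 5.3^5.556
ln(A₂/A₁) = ln 5.3 / 0.18 = 1.6677 / 0.18 = 9.2650
A₂/A₁ = e^9.2650 ≈ 10562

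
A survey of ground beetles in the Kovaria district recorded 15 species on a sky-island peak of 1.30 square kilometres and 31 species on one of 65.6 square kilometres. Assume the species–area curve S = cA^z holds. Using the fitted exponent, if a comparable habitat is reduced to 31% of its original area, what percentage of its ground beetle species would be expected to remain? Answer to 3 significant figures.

z = ln(31/15) / ln(65.6/1.3) = 0.7259 / 3.9212 = 0.1851
S_new/S_old = (A_new/A_old)^z = 0.31^0.1851 = exp(0.1851 × -1.1712) = 0.8051

80.5%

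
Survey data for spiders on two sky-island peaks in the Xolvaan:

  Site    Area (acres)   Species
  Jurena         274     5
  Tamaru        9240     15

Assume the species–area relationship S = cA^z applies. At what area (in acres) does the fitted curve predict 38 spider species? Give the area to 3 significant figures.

z = ln(15/5) / ln(9240/274) = 1.0986 / 3.5182 = 0.3123
c = 5 / 274^0.3123 = 5 / 5.771 = 0.8664
A = (38/0.8664)^(1/0.3123) ⇒ ln A = ln(43.86)/0.3123 = 12.1080
A = e^12.1080 ≈ 181320 acres

181000 acres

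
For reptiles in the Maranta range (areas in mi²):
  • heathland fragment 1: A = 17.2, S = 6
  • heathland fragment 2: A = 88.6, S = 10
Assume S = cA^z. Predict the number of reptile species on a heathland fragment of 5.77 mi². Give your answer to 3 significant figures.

4.27

z = ln(10/6) / ln(88.6/17.2) = 0.5108 / 1.6392 = 0.3116
c = 6 / 17.2^0.3116 = 6 / 2.427 = 2.472
S₃ = 2.472 × 5.77^0.3116 = 2.472 × 1.727 ≈ 4.269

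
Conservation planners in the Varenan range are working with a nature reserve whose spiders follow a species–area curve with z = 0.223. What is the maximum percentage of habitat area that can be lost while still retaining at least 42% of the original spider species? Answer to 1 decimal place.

98.0%

Need (A_new/A_old)^0.223 = 0.42, so A_new/A_old = 0.42^(1/0.223) = 0.42^4.484
ln(A_new/A_old) = ln 0.42 / 0.223 = -0.8675 / 0.223 = -3.8901
A_new/A_old = e^-3.8901 ≈ 0.02044
Fraction that can be lost = 1 − 0.02044 = 0.9796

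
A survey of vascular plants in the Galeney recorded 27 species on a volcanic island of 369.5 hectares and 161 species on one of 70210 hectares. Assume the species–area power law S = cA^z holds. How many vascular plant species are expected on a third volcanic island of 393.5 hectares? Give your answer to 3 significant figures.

27.6

z = ln(161/27) / ln(70210/369.5) = 1.7856 / 5.2471 = 0.3403
c = 27 / 369.5^0.3403 = 27 / 7.477 = 3.611
S₃ = 3.611 × 393.5^0.3403 = 3.611 × 7.639 ≈ 27.58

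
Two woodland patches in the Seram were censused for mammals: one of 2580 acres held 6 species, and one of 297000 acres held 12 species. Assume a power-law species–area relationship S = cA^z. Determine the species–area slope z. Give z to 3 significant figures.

0.146

Taking logs: ln S = ln c + z ln A, so z = (ln S₂ − ln S₁)/(ln A₂ − ln A₁).
z = ln(12/6) / ln(297000/2580) = ln(2) / ln(115.1) = 0.6931 / 4.7459 = 0.1461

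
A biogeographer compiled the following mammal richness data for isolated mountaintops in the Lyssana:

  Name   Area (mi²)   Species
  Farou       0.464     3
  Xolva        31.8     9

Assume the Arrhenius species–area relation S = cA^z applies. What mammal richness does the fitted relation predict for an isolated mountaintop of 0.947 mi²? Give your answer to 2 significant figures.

3.6

z = ln(9/3) / ln(31.8/0.464) = 1.0986 / 4.2273 = 0.2599
c = 3 / 0.464^0.2599 = 3 / 0.8191 = 3.663
S₃ = 3.663 × 0.947^0.2599 = 3.663 × 0.9859 ≈ 3.611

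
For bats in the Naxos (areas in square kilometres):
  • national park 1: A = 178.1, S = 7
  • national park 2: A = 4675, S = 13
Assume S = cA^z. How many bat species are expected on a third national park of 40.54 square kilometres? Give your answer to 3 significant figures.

5.29

z = ln(13/7) / ln(4675/178.1) = 0.6190 / 3.2676 = 0.1894
c = 7 / 178.1^0.1894 = 7 / 2.669 = 2.623
S₃ = 2.623 × 40.54^0.1894 = 2.623 × 2.017 ≈ 5.288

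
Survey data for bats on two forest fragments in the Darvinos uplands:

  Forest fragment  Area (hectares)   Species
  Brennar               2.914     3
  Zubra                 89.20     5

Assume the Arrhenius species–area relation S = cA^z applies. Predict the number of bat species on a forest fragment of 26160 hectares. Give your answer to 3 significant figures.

z = ln(5/3) / ln(89.2/2.914) = 0.5108 / 3.4214 = 0.1493
c = 3 / 2.914^0.1493 = 3 / 1.173 = 2.557
S₃ = 2.557 × 26160^0.1493 = 2.557 × 4.566 ≈ 11.68

11.7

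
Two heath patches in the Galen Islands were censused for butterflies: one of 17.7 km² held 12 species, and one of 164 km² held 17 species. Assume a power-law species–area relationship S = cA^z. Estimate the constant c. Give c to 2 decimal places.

z = ln(S₂/S₁) / ln(A₂/A₁) = ln(17/12) / ln(164/17.7) = 0.3483 / 2.2263 = 0.1565
c = S₁ / A₁^z = 12 / 17.7^0.1565 = 12 / 1.568 = 7.655

7.65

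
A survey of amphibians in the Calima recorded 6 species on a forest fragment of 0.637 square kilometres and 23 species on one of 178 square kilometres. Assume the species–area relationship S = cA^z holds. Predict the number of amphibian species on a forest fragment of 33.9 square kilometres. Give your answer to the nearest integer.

z = ln(23/6) / ln(178/0.637) = 1.3437 / 5.6328 = 0.2386
c = 6 / 0.637^0.2386 = 6 / 0.898 = 6.682
S₃ = 6.682 × 33.9^0.2386 = 6.682 × 2.318 ≈ 15.49

15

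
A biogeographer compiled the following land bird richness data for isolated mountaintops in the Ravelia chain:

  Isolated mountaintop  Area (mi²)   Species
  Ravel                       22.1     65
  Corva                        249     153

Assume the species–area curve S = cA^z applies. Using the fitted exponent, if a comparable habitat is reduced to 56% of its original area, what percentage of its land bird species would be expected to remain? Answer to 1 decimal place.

81.5%

z = ln(153/65) / ln(249/22.1) = 0.8561 / 2.4219 = 0.3535
S_new/S_old = (A_new/A_old)^z = 0.56^0.3535 = exp(0.3535 × -0.5798) = 0.8147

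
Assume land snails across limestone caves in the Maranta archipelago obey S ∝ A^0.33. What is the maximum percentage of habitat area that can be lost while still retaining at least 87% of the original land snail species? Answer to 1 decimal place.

34.4%

Need (A_new/A_old)^0.33 = 0.87, so A_new/A_old = 0.87^(1/0.33) = 0.87^3.03
ln(A_new/A_old) = ln 0.87 / 0.33 = -0.1393 / 0.33 = -0.4220
A_new/A_old = e^-0.4220 ≈ 0.6557
Fraction that can be lost = 1 − 0.6557 = 0.3443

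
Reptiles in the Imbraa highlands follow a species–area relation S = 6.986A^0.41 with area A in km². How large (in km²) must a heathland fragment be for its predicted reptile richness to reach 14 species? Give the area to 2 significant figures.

5.4 km²

14 = 6.986 × A^0.41  ⇒  A^0.41 = 14/6.986 = 2.004
ln A = ln(2.004) / 0.41 = 0.6951 / 0.41 = 1.6955
A = e^1.6955 ≈ 5.449 km²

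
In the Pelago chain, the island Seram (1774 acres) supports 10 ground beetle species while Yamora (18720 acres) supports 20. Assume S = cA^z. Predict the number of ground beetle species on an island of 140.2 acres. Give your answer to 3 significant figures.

z = ln(20/10) / ln(18720/1774) = 0.6931 / 2.3564 = 0.2942
c = 10 / 1774^0.2942 = 10 / 9.031 = 1.107
S₃ = 1.107 × 140.2^0.2942 = 1.107 × 4.28 ≈ 4.74

4.74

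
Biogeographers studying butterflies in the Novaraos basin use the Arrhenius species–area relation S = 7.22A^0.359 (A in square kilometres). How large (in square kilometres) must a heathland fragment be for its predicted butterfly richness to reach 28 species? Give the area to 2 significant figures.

28 = 7.22 × A^0.359  ⇒  A^0.359 = 28/7.22 = 3.878
ln A = ln(3.878) / 0.359 = 1.3553 / 0.359 = 3.7753
A = e^3.7753 ≈ 43.61 square kilometres

44 square kilometres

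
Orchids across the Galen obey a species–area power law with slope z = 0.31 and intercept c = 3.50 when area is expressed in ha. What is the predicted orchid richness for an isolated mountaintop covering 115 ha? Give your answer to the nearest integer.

15

S = 3.5 × 115^0.31
ln S = ln 3.5 + 0.31 × ln 115 = 1.2528 + 0.31 × 4.7449 = 2.7237
S = e^2.7237 ≈ 15.24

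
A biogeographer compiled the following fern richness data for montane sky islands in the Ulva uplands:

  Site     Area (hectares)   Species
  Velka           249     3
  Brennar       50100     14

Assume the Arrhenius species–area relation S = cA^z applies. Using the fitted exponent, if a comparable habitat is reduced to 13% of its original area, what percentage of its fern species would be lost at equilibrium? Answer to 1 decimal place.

z = ln(14/3) / ln(50100/249) = 1.5404 / 5.3043 = 0.2904
S_new/S_old = (A_new/A_old)^z = 0.13^0.2904 = exp(0.2904 × -2.0402) = 0.5529
Fraction lost = 1 − 0.5529 = 0.4471

44.7%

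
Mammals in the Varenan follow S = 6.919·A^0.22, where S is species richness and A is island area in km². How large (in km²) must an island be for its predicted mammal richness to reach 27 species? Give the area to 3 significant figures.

487 km²

27 = 6.919 × A^0.22  ⇒  A^0.22 = 27/6.919 = 3.902
ln A = ln(3.902) / 0.22 = 1.3616 / 0.22 = 6.1889
A = e^6.1889 ≈ 487.3 km²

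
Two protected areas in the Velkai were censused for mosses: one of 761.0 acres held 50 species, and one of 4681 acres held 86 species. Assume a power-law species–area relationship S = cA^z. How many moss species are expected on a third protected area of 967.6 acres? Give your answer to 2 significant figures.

54

z = ln(86/50) / ln(4681/761) = 0.5423 / 1.8166 = 0.2985
c = 50 / 761^0.2985 = 50 / 7.247 = 6.899
S₃ = 6.899 × 967.6^0.2985 = 6.899 × 7.786 ≈ 53.72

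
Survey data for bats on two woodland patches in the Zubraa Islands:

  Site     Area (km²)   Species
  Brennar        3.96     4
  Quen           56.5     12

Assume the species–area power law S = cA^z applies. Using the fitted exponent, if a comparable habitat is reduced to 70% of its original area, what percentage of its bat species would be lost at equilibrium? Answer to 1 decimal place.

13.7%

z = ln(12/4) / ln(56.5/3.96) = 1.0986 / 2.6580 = 0.4133
S_new/S_old = (A_new/A_old)^z = 0.7^0.4133 = exp(0.4133 × -0.3567) = 0.8629
Fraction lost = 1 − 0.8629 = 0.1371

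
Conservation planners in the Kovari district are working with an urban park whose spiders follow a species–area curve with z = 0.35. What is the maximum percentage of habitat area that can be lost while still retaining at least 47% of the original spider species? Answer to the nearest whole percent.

Need (A_new/A_old)^0.35 = 0.47, so A_new/A_old = 0.47^(1/0.35) = 0.47^2.857
ln(A_new/A_old) = ln 0.47 / 0.35 = -0.7550 / 0.35 = -2.1572
A_new/A_old = e^-2.1572 ≈ 0.1156
Fraction that can be lost = 1 − 0.1156 = 0.8844

88%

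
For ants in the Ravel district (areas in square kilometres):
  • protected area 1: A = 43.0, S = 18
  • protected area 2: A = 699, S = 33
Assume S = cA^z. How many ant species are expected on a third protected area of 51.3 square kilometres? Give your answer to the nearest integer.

19

z = ln(33/18) / ln(699/43) = 0.6061 / 2.7885 = 0.2174
c = 18 / 43^0.2174 = 18 / 2.265 = 7.947
S₃ = 7.947 × 51.3^0.2174 = 7.947 × 2.354 ≈ 18.7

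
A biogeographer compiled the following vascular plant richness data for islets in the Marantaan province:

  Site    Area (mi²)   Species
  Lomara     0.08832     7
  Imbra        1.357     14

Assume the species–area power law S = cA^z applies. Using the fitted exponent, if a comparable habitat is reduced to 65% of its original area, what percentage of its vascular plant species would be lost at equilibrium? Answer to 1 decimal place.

z = ln(14/7) / ln(1.357/0.08832) = 0.6931 / 2.7321 = 0.2537
S_new/S_old = (A_new/A_old)^z = 0.65^0.2537 = exp(0.2537 × -0.4308) = 0.8965
Fraction lost = 1 − 0.8965 = 0.1035

10.4%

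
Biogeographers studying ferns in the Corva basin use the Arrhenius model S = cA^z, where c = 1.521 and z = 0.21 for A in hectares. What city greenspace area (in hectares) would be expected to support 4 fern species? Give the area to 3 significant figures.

99.9 hectares

4 = 1.521 × A^0.21  ⇒  A^0.21 = 4/1.521 = 2.63
ln A = ln(2.63) / 0.21 = 0.9669 / 0.21 = 4.6044
A = e^4.6044 ≈ 99.92 hectares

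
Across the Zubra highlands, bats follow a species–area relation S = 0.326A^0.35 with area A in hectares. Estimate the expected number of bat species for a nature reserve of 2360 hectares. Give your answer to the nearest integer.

5

S = 0.326 × 2360^0.35
ln S = ln 0.326 + 0.35 × ln 2360 = -1.1209 + 0.35 × 7.7664 = 1.5974
S = e^1.5974 ≈ 4.94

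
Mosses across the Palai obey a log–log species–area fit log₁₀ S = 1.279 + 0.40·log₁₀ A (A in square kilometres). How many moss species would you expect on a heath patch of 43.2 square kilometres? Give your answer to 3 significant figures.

85.7

S = 19.01 × 43.2^0.4
ln S = ln 19.01 + 0.4 × ln 43.2 = 2.9450 + 0.4 × 3.7658 = 4.4513
S = e^4.4513 ≈ 85.74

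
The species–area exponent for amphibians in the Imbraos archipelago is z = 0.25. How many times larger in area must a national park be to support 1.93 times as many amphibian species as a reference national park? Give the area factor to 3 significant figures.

13.9

(A₂/A₁)^0.25 = 1.93, so A₂/A₁ = 1.93^(1/0.25) = 1.93^4
ln(A₂/A₁) = ln 1.93 / 0.25 = 0.6575 / 0.25 = 2.6301
A₂/A₁ = e^2.6301 ≈ 13.87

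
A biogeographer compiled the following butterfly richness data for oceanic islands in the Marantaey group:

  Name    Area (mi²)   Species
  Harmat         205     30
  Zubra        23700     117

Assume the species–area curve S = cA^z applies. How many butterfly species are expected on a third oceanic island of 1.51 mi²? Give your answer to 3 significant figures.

z = ln(117/30) / ln(23700/205) = 1.3610 / 4.7502 = 0.2865
c = 30 / 205^0.2865 = 30 / 4.596 = 6.528
S₃ = 6.528 × 1.51^0.2865 = 6.528 × 1.125 ≈ 7.346

7.35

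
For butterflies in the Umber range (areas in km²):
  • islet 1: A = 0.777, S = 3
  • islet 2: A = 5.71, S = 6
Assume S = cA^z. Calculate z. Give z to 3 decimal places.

0.348

Taking logs: ln S = ln c + z ln A, so z = (ln S₂ − ln S₁)/(ln A₂ − ln A₁).
z = ln(6/3) / ln(5.71/0.777) = ln(2) / ln(7.349) = 0.6931 / 1.9945 = 0.3475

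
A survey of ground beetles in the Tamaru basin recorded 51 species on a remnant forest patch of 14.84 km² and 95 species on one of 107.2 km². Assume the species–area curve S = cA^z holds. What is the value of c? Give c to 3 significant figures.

21.8

z = ln(S₂/S₁) / ln(A₂/A₁) = ln(95/51) / ln(107.2/14.84) = 0.6221 / 1.9774 = 0.3146
c = S₁ / A₁^z = 51 / 14.84^0.3146 = 51 / 2.336 = 21.83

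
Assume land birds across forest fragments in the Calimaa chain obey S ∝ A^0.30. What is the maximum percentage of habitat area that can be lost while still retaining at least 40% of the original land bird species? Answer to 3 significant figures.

Need (A_new/A_old)^0.3 = 0.4, so A_new/A_old = 0.4^(1/0.3) = 0.4^3.333
ln(A_new/A_old) = ln 0.4 / 0.3 = -0.9163 / 0.3 = -3.0543
A_new/A_old = e^-3.0543 ≈ 0.04716
Fraction that can be lost = 1 − 0.04716 = 0.9528

95.3%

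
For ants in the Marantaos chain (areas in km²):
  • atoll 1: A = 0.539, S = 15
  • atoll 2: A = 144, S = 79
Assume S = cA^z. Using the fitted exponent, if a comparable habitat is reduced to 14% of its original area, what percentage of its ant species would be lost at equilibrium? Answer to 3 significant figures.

z = ln(79/15) / ln(144/0.539) = 1.6614 / 5.5879 = 0.2973
S_new/S_old = (A_new/A_old)^z = 0.14^0.2973 = exp(0.2973 × -1.9661) = 0.5573
Fraction lost = 1 − 0.5573 = 0.4427

44.3%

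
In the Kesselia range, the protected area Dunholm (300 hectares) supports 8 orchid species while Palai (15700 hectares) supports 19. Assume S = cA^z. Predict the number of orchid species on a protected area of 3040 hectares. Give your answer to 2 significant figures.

13

z = ln(19/8) / ln(15700/300) = 0.8650 / 3.9576 = 0.2186
c = 8 / 300^0.2186 = 8 / 3.479 = 2.3
S₃ = 2.3 × 3040^0.2186 = 2.3 × 5.771 ≈ 13.27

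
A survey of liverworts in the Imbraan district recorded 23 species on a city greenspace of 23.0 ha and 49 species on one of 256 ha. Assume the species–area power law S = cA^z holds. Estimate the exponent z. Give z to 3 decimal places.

0.314

Taking logs: ln S = ln c + z ln A, so z = (ln S₂ − ln S₁)/(ln A₂ − ln A₁).
z = ln(49/23) / ln(256/23) = ln(2.13) / ln(11.13) = 0.7563 / 2.4097 = 0.3139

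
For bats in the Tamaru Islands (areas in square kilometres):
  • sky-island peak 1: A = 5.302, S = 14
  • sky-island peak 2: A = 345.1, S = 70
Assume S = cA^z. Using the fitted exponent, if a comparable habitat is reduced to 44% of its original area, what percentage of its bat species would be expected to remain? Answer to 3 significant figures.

72.9%

z = ln(70/14) / ln(345.1/5.302) = 1.6094 / 4.1758 = 0.3854
S_new/S_old = (A_new/A_old)^z = 0.44^0.3854 = exp(0.3854 × -0.8210) = 0.7287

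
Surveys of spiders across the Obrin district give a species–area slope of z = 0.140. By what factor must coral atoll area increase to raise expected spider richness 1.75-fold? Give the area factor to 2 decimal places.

54.45

(A₂/A₁)^0.14 = 1.75, so A₂/A₁ = 1.75^(1/0.14) = 1.75^7.143
ln(A₂/A₁) = ln 1.75 / 0.14 = 0.5596 / 0.14 = 3.9973
A₂/A₁ = e^3.9973 ≈ 54.45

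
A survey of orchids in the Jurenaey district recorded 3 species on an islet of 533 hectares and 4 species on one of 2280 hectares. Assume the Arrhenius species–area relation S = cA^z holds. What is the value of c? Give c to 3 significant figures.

0.866

z = ln(S₂/S₁) / ln(A₂/A₁) = ln(4/3) / ln(2280/533) = 0.2877 / 1.4534 = 0.1979
c = S₁ / A₁^z = 3 / 533^0.1979 = 3 / 3.465 = 0.8658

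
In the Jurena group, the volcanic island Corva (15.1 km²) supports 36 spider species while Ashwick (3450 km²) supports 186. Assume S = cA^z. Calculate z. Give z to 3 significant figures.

0.302

Taking logs: ln S = ln c + z ln A, so z = (ln S₂ − ln S₁)/(ln A₂ − ln A₁).
z = ln(186/36) / ln(3450/15.1) = ln(5.167) / ln(228.5) = 1.6422 / 5.4314 = 0.3024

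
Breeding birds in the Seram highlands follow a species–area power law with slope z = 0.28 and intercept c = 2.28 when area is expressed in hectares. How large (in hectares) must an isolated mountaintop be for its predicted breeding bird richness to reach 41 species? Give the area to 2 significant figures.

41 = 2.28 × A^0.28  ⇒  A^0.28 = 41/2.28 = 17.98
ln A = ln(17.98) / 0.28 = 2.8894 / 0.28 = 10.3193
A = e^10.3193 ≈ 30311 hectares

30000 hectares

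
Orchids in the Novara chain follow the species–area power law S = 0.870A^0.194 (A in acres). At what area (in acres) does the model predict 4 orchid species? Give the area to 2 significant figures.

2600 acres

4 = 0.87 × A^0.194  ⇒  A^0.194 = 4/0.87 = 4.598
ln A = ln(4.598) / 0.194 = 1.5256 / 0.194 = 7.8637
A = e^7.8637 ≈ 2601 acres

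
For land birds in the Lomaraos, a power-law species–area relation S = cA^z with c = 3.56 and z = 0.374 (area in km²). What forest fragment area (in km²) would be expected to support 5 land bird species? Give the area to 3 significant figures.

2.48 km²

5 = 3.56 × A^0.374  ⇒  A^0.374 = 5/3.56 = 1.404
ln A = ln(1.404) / 0.374 = 0.3397 / 0.374 = 0.9082
A = e^0.9082 ≈ 2.48 km²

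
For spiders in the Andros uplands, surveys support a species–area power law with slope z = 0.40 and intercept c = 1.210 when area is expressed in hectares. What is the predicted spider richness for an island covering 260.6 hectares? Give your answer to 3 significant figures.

S = 1.21 × 260.6^0.4
ln S = ln 1.21 + 0.4 × ln 260.6 = 0.1906 + 0.4 × 5.5630 = 2.4158
S = e^2.4158 ≈ 11.2

11.2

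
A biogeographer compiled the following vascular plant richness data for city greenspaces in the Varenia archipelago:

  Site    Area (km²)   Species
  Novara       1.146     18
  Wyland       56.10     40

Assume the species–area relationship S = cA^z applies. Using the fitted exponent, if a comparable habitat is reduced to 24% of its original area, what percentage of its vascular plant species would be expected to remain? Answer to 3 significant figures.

74.6%

z = ln(40/18) / ln(56.1/1.146) = 0.7985 / 3.8909 = 0.2052
S_new/S_old = (A_new/A_old)^z = 0.24^0.2052 = exp(0.2052 × -1.4271) = 0.7461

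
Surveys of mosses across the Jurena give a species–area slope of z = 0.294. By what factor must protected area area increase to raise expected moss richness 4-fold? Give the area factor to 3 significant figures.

(A₂/A₁)^0.294 = 4, so A₂/A₁ = 4^(1/0.294) = 4^3.401
ln(A₂/A₁) = ln 4 / 0.294 = 1.3863 / 0.294 = 4.7153
A₂/A₁ = e^4.7153 ≈ 111.6

112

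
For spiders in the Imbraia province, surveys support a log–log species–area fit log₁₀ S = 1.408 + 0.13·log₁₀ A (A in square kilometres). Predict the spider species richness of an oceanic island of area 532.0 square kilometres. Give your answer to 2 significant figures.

S = 25.59 × 532^0.13
ln S = ln 25.59 + 0.13 × ln 532 = 3.2420 + 0.13 × 6.2766 = 4.0580
S = e^4.0580 ≈ 57.86

58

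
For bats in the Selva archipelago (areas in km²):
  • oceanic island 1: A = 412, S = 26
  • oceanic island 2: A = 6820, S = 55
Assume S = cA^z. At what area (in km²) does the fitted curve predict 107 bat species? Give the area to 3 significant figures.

82500 km²

z = ln(55/26) / ln(6820/412) = 0.7492 / 2.8066 = 0.2670
c = 26 / 412^0.2670 = 26 / 4.99 = 5.211
A = (107/5.211)^(1/0.2670) ⇒ ln A = ln(20.53)/0.2670 = 11.3205
A = e^11.3205 ≈ 82497 km²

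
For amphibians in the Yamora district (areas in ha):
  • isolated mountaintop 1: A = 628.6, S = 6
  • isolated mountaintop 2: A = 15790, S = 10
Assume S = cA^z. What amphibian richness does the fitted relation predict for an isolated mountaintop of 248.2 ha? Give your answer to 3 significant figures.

5.18

z = ln(10/6) / ln(15790/628.6) = 0.5108 / 3.2236 = 0.1585
c = 6 / 628.6^0.1585 = 6 / 2.776 = 2.161
S₃ = 2.161 × 248.2^0.1585 = 2.161 × 2.396 ≈ 5.178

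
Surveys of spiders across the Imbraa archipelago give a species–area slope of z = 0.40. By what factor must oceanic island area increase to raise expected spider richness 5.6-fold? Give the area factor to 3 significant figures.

74.2

(A₂/A₁)^0.4 = 5.6, so A₂/A₁ = 5.6^(1/0.4) = 5.6^2.5
ln(A₂/A₁) = ln 5.6 / 0.4 = 1.7228 / 0.4 = 4.3069
A₂/A₁ = e^4.3069 ≈ 74.21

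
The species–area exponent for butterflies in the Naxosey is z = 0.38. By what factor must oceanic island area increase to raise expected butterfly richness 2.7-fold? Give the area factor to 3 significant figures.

(A₂/A₁)^0.38 = 2.7, so A₂/A₁ = 2.7^(1/0.38) = 2.7^2.632
ln(A₂/A₁) = ln 2.7 / 0.38 = 0.9933 / 0.38 = 2.6138
A₂/A₁ = e^2.6138 ≈ 13.65

13.7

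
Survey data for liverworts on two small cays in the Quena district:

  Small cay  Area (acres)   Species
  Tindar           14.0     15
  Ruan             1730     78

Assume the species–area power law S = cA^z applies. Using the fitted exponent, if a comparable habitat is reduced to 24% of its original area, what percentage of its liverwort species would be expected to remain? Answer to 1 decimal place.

61.4%

z = ln(78/15) / ln(1730/14) = 1.6487 / 4.8168 = 0.3423
S_new/S_old = (A_new/A_old)^z = 0.24^0.3423 = exp(0.3423 × -1.4271) = 0.6136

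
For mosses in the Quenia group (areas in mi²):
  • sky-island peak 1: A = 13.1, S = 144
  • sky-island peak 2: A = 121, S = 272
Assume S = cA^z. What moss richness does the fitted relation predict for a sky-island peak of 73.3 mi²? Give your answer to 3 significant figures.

236

z = ln(272/144) / ln(121/13.1) = 0.6360 / 2.2232 = 0.2861
c = 144 / 13.1^0.2861 = 144 / 2.087 = 68.98
S₃ = 68.98 × 73.3^0.2861 = 68.98 × 3.416 ≈ 235.7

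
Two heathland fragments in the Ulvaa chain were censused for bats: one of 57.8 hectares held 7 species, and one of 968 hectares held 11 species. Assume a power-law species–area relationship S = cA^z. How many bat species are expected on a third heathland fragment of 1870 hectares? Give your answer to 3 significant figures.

z = ln(11/7) / ln(968/57.8) = 0.4520 / 2.8182 = 0.1604
c = 7 / 57.8^0.1604 = 7 / 1.917 = 3.652
S₃ = 3.652 × 1870^0.1604 = 3.652 × 3.348 ≈ 12.23

12.2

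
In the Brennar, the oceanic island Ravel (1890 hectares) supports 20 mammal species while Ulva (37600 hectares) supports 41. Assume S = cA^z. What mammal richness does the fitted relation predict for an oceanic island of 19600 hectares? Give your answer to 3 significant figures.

z = ln(41/20) / ln(37600/1890) = 0.7178 / 2.9904 = 0.2400
c = 20 / 1890^0.2400 = 20 / 6.116 = 3.27
S₃ = 3.27 × 19600^0.2400 = 3.27 × 10.72 ≈ 35.06

35.1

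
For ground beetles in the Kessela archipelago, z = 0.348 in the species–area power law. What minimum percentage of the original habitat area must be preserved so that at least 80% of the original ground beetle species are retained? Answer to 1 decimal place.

Need (A_new/A_old)^0.348 = 0.8, so A_new/A_old = 0.8^(1/0.348) = 0.8^2.874
ln(A_new/A_old) = ln 0.8 / 0.348 = -0.2231 / 0.348 = -0.6412
A_new/A_old = e^-0.6412 ≈ 0.5267

52.7%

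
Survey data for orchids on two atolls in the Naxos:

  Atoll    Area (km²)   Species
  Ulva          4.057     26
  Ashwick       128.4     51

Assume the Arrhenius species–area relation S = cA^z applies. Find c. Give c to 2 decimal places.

z = ln(S₂/S₁) / ln(A₂/A₁) = ln(51/26) / ln(128.4/4.057) = 0.6737 / 3.4547 = 0.1950
c = S₁ / A₁^z = 26 / 4.057^0.1950 = 26 / 1.314 = 19.79

19.79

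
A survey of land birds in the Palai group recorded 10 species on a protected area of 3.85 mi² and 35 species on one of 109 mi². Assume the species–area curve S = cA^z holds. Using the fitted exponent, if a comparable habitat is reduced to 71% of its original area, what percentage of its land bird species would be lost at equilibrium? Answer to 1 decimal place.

z = ln(35/10) / ln(109/3.85) = 1.2528 / 3.3433 = 0.3747
S_new/S_old = (A_new/A_old)^z = 0.71^0.3747 = exp(0.3747 × -0.3425) = 0.8796
Fraction lost = 1 − 0.8796 = 0.1204

12.0%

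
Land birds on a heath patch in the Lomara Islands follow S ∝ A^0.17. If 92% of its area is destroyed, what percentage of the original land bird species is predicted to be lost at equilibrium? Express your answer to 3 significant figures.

S_new/S_old = (A_new/A_old)^z = 0.08^0.17
= exp(0.17 × ln 0.08) = exp(0.17 × -2.5257) = exp(-0.4294) ≈ 0.6509
Fraction lost = 1 − 0.6509 = 0.3491

34.9%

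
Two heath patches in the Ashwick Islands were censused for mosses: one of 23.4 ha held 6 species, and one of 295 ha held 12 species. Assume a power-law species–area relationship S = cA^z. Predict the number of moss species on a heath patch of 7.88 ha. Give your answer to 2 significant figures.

z = ln(12/6) / ln(295/23.4) = 0.6931 / 2.5342 = 0.2735
c = 6 / 23.4^0.2735 = 6 / 2.369 = 2.533
S₃ = 2.533 × 7.88^0.2735 = 2.533 × 1.759 ≈ 4.455

4.5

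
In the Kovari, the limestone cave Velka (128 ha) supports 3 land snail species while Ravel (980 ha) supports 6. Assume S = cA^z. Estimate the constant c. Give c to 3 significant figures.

z = ln(S₂/S₁) / ln(A₂/A₁) = ln(6/3) / ln(980/128) = 0.6931 / 2.0355 = 0.3405
c = S₁ / A₁^z = 3 / 128^0.3405 = 3 / 5.219 = 0.5749

0.575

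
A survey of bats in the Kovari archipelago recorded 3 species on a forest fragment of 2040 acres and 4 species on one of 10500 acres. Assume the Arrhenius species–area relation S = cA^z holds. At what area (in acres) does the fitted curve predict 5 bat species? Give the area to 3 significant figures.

z = ln(4/3) / ln(10500/2040) = 0.2877 / 1.6384 = 0.1756
c = 3 / 2040^0.1756 = 3 / 3.812 = 0.787
A = (5/0.787)^(1/0.1756) ⇒ ln A = ln(6.353)/0.1756 = 10.5300
A = e^10.5300 ≈ 37421 acres

37400 acres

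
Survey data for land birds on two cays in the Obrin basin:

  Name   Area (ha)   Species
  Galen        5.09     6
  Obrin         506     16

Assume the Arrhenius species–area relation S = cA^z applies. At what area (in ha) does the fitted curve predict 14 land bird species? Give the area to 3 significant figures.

271 ha

z = ln(16/6) / ln(506/5.09) = 0.9808 / 4.5993 = 0.2133
c = 6 / 5.09^0.2133 = 6 / 1.415 = 4.241
A = (14/4.241)^(1/0.2133) ⇒ ln A = ln(3.301)/0.2133 = 5.6004
A = e^5.6004 ≈ 270.5 ha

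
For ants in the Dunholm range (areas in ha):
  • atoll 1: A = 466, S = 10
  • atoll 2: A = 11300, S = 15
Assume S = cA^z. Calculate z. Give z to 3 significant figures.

0.127

Taking logs: ln S = ln c + z ln A, so z = (ln S₂ − ln S₁)/(ln A₂ − ln A₁).
z = ln(15/10) / ln(11300/466) = ln(1.5) / ln(24.25) = 0.4055 / 3.1884 = 0.1272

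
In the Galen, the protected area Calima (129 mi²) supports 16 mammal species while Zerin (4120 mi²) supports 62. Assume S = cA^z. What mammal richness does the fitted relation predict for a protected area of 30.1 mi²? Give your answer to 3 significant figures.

z = ln(62/16) / ln(4120/129) = 1.3545 / 3.4638 = 0.3911
c = 16 / 129^0.3911 = 16 / 6.689 = 2.392
S₃ = 2.392 × 30.1^0.3911 = 2.392 × 3.786 ≈ 9.057

9.06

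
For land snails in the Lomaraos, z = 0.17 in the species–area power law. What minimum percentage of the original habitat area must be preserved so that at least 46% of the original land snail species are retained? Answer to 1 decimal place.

Need (A_new/A_old)^0.17 = 0.46, so A_new/A_old = 0.46^(1/0.17) = 0.46^5.882
ln(A_new/A_old) = ln 0.46 / 0.17 = -0.7765 / 0.17 = -4.5678
A_new/A_old = e^-4.5678 ≈ 0.01038

1.0%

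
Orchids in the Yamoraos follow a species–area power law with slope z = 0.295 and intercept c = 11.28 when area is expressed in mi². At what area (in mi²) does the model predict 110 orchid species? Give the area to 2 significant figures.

110 = 11.28 × A^0.295  ⇒  A^0.295 = 110/11.28 = 9.752
ln A = ln(9.752) / 0.295 = 2.2774 / 0.295 = 7.7202
A = e^7.7202 ≈ 2253 mi²

2300 mi²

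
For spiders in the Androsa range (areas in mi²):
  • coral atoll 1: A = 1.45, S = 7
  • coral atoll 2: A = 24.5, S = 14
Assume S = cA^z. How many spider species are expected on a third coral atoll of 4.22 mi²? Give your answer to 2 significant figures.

z = ln(14/7) / ln(24.5/1.45) = 0.6931 / 2.8271 = 0.2452
c = 7 / 1.45^0.2452 = 7 / 1.095 = 6.39
S₃ = 6.39 × 4.22^0.2452 = 6.39 × 1.423 ≈ 9.096

9.1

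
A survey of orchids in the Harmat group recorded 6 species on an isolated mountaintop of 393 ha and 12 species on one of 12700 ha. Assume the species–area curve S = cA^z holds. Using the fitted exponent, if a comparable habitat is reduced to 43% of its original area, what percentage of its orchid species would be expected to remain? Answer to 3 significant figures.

84.5%

z = ln(12/6) / ln(12700/393) = 0.6931 / 3.4755 = 0.1994
S_new/S_old = (A_new/A_old)^z = 0.43^0.1994 = exp(0.1994 × -0.8440) = 0.8451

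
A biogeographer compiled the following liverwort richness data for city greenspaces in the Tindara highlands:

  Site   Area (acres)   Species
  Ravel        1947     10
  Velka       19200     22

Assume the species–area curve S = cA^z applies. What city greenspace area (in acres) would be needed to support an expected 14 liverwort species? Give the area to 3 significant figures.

5170 acres

z = ln(22/10) / ln(19200/1947) = 0.7885 / 2.2886 = 0.3445
c = 10 / 1947^0.3445 = 10 / 13.59 = 0.7358
A = (14/0.7358)^(1/0.3445) ⇒ ln A = ln(19.03)/0.3445 = 8.5507
A = e^8.5507 ≈ 5170 acres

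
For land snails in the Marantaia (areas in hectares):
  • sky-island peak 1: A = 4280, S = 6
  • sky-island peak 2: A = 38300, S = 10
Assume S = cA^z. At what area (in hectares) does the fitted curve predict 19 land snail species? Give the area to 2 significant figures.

z = ln(10/6) / ln(38300/4280) = 0.5108 / 2.1915 = 0.2331
c = 6 / 4280^0.2331 = 6 / 7.022 = 0.8544
A = (19/0.8544)^(1/0.2331) ⇒ ln A = ln(22.24)/0.2331 = 13.3068
A = e^13.3068 ≈ 601287 hectares

600000 hectares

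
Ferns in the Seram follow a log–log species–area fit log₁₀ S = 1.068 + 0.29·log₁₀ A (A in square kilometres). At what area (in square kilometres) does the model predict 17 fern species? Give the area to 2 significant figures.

3.6 square kilometres

17 = 11.69 × A^0.29  ⇒  A^0.29 = 17/11.69 = 1.454
ln A = ln(1.454) / 0.29 = 0.3741 / 0.29 = 1.2898
A = e^1.2898 ≈ 3.632 square kilometres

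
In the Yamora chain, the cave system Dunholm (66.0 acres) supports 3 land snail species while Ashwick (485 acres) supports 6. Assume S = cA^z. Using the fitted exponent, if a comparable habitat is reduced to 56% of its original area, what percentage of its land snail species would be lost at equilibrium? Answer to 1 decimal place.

z = ln(6/3) / ln(485/66) = 0.6931 / 1.9945 = 0.3475
S_new/S_old = (A_new/A_old)^z = 0.56^0.3475 = exp(0.3475 × -0.5798) = 0.8175
Fraction lost = 1 − 0.8175 = 0.1825

18.3%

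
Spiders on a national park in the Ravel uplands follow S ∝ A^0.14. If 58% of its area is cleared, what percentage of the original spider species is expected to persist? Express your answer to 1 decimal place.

S_new/S_old = (A_new/A_old)^z = 0.42^0.14
= exp(0.14 × ln 0.42) = exp(0.14 × -0.8675) = exp(-0.1215) ≈ 0.8856

88.6%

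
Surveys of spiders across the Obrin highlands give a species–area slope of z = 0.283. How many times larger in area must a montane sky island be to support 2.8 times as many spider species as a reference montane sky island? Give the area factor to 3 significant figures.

(A₂/A₁)^0.283 = 2.8, so A₂/A₁ = 2.8^(1/0.283) = 2.8^3.534
ln(A₂/A₁) = ln 2.8 / 0.283 = 1.0296 / 0.283 = 3.6382
A₂/A₁ = e^3.6382 ≈ 38.02

38.0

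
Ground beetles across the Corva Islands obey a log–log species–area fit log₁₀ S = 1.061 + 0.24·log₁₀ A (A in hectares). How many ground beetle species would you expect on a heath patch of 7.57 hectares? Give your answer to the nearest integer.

S = 11.51 × 7.57^0.24
ln S = ln 11.51 + 0.24 × ln 7.57 = 2.4430 + 0.24 × 2.0242 = 2.9288
S = e^2.9288 ≈ 18.71

19 species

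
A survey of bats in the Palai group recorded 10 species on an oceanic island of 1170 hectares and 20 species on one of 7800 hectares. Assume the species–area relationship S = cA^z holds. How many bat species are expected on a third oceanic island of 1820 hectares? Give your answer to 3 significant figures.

z = ln(20/10) / ln(7800/1170) = 0.6931 / 1.8971 = 0.3654
c = 10 / 1170^0.3654 = 10 / 13.21 = 0.7568
S₃ = 0.7568 × 1820^0.3654 = 0.7568 × 15.53 ≈ 11.75

11.8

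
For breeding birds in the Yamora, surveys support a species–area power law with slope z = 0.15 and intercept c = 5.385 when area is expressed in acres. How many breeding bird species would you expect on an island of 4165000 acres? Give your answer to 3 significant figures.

S = 5.385 × 4165000^0.15
ln S = ln 5.385 + 0.15 × ln 4165000 = 1.6836 + 0.15 × 15.2422 = 3.9700
S = e^3.9700 ≈ 52.98

53.0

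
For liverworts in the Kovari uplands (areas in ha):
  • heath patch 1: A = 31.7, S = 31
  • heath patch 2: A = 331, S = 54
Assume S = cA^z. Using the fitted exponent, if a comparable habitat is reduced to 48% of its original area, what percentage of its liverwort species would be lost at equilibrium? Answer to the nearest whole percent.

16%

z = ln(54/31) / ln(331/31.7) = 0.5550 / 2.3458 = 0.2366
S_new/S_old = (A_new/A_old)^z = 0.48^0.2366 = exp(0.2366 × -0.7340) = 0.8406
Fraction lost = 1 − 0.8406 = 0.1594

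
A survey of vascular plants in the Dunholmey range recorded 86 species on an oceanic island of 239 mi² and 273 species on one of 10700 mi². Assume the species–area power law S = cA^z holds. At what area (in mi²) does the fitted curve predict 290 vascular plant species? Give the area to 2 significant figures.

13000 mi²

z = ln(273/86) / ln(10700/239) = 1.1551 / 3.8015 = 0.3039
c = 86 / 239^0.3039 = 86 / 5.281 = 16.29
A = (290/16.29)^(1/0.3039) ⇒ ln A = ln(17.81)/0.3039 = 9.4768
A = e^9.4768 ≈ 13053 mi²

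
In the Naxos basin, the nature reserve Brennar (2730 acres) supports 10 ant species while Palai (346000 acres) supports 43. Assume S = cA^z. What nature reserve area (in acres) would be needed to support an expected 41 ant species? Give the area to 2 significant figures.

300000 acres

z = ln(43/10) / ln(346000/2730) = 1.4586 / 4.8421 = 0.3012
c = 10 / 2730^0.3012 = 10 / 10.84 = 0.9224
A = (41/0.9224)^(1/0.3012) ⇒ ln A = ln(44.45)/0.3012 = 12.5961
A = e^12.5961 ≈ 295400 acres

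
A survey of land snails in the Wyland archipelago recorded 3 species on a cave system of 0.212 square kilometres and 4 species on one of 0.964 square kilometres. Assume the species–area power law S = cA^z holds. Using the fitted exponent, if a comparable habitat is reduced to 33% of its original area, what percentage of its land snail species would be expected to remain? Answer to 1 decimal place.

z = ln(4/3) / ln(0.964/0.212) = 0.2877 / 1.5145 = 0.1900
S_new/S_old = (A_new/A_old)^z = 0.33^0.1900 = exp(0.1900 × -1.1087) = 0.8101

81.0%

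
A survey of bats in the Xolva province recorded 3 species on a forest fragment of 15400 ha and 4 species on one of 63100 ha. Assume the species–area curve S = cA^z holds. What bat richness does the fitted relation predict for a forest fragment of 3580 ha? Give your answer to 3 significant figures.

z = ln(4/3) / ln(63100/15400) = 0.2877 / 1.4104 = 0.2040
c = 3 / 15400^0.2040 = 3 / 7.148 = 0.4197
S₃ = 0.4197 × 3580^0.2040 = 0.4197 × 5.308 ≈ 2.228

2.23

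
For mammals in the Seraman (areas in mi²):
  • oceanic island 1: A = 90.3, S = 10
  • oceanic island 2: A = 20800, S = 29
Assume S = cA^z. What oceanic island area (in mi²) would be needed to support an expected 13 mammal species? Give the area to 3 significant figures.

345 mi²

z = ln(29/10) / ln(20800/90.3) = 1.0647 / 5.4396 = 0.1957
c = 10 / 90.3^0.1957 = 10 / 2.414 = 4.142
A = (13/4.142)^(1/0.1957) ⇒ ln A = ln(3.139)/0.1957 = 5.8435
A = e^5.8435 ≈ 345 mi²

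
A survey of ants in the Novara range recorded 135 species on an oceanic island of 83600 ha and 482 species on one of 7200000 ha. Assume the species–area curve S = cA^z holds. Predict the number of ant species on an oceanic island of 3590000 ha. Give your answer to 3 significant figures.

z = ln(482/135) / ln(7200000/83600) = 1.2727 / 4.4558 = 0.2856
c = 135 / 83600^0.2856 = 135 / 25.46 = 5.302
S₃ = 5.302 × 3590000^0.2856 = 5.302 × 74.52 ≈ 395.1

395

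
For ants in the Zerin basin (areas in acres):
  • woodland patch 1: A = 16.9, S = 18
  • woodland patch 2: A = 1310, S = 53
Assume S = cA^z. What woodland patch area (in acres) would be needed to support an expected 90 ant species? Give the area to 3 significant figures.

11100 acres

z = ln(53/18) / ln(1310/16.9) = 1.0799 / 4.3505 = 0.2482
c = 18 / 16.9^0.2482 = 18 / 2.017 = 8.922
A = (90/8.922)^(1/0.2482) ⇒ ln A = ln(10.09)/0.2482 = 9.3109
A = e^9.3109 ≈ 11058 acres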